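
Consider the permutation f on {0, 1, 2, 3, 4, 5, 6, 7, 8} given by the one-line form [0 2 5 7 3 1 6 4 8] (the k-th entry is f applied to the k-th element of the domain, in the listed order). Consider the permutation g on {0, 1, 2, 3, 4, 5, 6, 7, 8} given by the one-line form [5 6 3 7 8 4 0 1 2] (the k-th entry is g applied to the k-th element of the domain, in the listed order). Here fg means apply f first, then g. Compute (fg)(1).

3

f(1) = 2, then g(2) = 3; composing gives (fg)(1) = 3.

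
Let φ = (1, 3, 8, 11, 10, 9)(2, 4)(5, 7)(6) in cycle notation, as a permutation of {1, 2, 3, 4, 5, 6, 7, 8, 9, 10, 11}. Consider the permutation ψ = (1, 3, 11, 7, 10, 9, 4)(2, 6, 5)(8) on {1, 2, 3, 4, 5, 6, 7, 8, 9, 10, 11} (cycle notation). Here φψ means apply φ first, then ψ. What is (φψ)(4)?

6

φ(4) = 2, then ψ(2) = 6; composing gives (φψ)(4) = 6.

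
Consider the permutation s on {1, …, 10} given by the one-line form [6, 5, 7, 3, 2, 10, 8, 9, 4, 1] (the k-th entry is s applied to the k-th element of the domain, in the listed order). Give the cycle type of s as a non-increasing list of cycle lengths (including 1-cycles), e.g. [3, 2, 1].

[5, 3, 2]

The disjoint cycles are (1, 6, 10)(2, 5)(3, 7, 8, 9, 4), with lengths 5, 3, 2 in non-increasing order.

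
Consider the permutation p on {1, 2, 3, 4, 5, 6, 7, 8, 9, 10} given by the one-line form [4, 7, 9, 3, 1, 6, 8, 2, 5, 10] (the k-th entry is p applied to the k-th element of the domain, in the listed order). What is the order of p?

Writing p as disjoint cycles, the cycle lengths are 5, 3, 1, 1.
Since disjoint cycles commute, ord(p) = lcm(5, 3) = 15.

15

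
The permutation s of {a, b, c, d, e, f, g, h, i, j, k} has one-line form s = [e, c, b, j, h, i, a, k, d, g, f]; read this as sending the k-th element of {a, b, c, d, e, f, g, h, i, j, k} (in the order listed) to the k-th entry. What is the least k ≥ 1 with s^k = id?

18

Decomposing into disjoint cycles gives cycle lengths 9, 2.
The order of s is the least common multiple of its cycle lengths: lcm(9, 2) = 18.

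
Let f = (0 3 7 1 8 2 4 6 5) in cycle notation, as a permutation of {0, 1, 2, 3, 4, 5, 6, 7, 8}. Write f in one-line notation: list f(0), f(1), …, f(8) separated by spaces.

Each element maps to the next entry in its cycle (wrapping to the front): 0→3, 1→8, 2→4, 3→7, 4→6, 5→0, 6→5, 7→1, 8→2.
So the one-line form is 3 8 4 7 6 0 5 1 2.

3 8 4 7 6 0 5 1 2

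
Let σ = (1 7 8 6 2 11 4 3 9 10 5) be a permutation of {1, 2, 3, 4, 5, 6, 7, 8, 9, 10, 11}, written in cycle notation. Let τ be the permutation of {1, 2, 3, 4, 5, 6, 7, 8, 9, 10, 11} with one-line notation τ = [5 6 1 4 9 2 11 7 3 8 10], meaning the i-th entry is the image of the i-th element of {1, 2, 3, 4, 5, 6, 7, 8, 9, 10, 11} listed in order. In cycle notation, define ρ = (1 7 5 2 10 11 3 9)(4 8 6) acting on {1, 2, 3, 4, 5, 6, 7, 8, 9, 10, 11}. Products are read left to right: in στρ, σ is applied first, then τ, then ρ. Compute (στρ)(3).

(στρ)(3) = ρ(τ(σ(3))). σ(3) = 9, then τ(9) = 3, then ρ(3) = 9, so the result is 9.

9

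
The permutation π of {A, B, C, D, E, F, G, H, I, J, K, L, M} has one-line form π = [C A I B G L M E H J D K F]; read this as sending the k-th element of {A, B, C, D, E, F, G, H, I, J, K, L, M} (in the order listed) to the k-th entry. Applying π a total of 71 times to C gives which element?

Tracing C → I → … returns to C after 12 steps, so C lies in a 12-cycle (A, C, I, H, E, G, M, F, L, K, D, B).
On a 12-cycle, π^12 is the identity, so π^71 = π^11 there (71 ≡ 11 mod 12).
Advancing 11 steps from C: C → I → H → E → G → M → F → L → K → D → B → A.

A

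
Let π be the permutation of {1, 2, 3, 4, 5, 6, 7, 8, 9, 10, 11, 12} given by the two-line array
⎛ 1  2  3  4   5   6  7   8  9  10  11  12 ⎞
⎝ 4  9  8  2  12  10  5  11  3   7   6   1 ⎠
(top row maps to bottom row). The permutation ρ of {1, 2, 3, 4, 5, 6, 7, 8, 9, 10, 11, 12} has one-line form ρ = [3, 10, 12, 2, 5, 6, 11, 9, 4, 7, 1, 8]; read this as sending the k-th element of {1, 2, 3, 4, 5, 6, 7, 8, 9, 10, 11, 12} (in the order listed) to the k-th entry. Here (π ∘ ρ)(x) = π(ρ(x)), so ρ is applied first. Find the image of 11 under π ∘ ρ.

4

(π ∘ ρ)(11) = π(ρ(11)). ρ(11) = 1, then π(1) = 4. So (π ∘ ρ)(11) = 4.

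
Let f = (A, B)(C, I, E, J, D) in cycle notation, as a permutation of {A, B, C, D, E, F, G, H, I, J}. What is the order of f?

10

The disjoint cycles have lengths 5, 2, 1, 1, 1.
The order is lcm(5, 2) = 10.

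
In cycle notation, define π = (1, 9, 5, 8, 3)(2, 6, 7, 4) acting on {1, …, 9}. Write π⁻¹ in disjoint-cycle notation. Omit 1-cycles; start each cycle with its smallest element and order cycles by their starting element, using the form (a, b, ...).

(1, 3, 8, 5, 9)(2, 4, 7, 6)

If π sends a → b within a cycle, π⁻¹ sends b → a; equivalently, reverse each cycle.
Reversing each cycle of π and rotating so the smallest element leads gives (1, 3, 8, 5, 9)(2, 4, 7, 6).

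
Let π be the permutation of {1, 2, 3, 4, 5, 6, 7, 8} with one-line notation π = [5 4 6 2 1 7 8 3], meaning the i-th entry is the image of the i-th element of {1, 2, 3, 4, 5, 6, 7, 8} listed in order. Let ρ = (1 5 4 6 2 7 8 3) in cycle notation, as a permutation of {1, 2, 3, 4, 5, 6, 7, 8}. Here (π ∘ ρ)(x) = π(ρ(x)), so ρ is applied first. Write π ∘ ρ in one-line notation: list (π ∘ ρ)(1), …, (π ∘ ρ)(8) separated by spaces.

For each element, apply ρ then π: 1 → 5 → 1; 2 → 7 → 8; 3 → 1 → 5; 4 → 6 → 7; 5 → 4 → 2; 6 → 2 → 4; 7 → 8 → 3; 8 → 3 → 6.
So π ∘ ρ in one-line form is 1 8 5 7 2 4 3 6.

1 8 5 7 2 4 3 6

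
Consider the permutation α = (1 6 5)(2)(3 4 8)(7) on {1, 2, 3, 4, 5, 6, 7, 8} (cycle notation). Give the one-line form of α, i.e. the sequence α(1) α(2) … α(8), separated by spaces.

6 2 4 8 1 5 7 3

Reading each image from the cycles: 1↦6, 2↦2, 3↦4, 4↦8, 5↦1, 6↦5, 7↦7, 8↦3.
Listing these in domain order gives 6 2 4 8 1 5 7 3.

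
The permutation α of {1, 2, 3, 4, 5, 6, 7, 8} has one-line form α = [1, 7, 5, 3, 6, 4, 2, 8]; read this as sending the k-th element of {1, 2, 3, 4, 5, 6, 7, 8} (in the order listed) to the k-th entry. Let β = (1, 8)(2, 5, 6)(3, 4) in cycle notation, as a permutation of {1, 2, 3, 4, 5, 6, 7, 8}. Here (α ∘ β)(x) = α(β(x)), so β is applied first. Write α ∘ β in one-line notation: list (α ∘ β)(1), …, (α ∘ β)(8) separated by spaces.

8 6 3 5 4 7 2 1

Chase each element through β then α: 1 → 8 → 8; 2 → 5 → 6; 3 → 4 → 3; 4 → 3 → 5; 5 → 6 → 4; 6 → 2 → 7; 7 → 7 → 2; 8 → 1 → 1.
Collecting the images, α ∘ β = [8 6 3 5 4 7 2 1].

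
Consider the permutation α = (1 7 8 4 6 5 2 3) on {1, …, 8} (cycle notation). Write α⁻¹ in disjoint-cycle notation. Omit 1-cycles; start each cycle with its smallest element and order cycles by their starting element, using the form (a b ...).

(1 3 2 5 6 4 8 7)

The inverse reverses each cycle.
After reversing and putting each cycle's least element first, α⁻¹ = (1 3 2 5 6 4 8 7).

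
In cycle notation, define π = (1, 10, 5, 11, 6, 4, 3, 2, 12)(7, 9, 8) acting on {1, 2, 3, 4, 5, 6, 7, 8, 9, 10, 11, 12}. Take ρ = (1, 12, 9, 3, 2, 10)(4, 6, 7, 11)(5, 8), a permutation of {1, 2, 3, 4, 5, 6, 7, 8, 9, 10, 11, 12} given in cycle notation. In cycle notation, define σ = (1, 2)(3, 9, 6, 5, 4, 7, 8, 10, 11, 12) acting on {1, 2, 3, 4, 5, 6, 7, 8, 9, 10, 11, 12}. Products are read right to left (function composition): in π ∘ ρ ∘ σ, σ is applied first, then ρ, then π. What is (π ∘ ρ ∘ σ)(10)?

Chase 10: σ(10) = 11; ρ(11) = 4; π(4) = 3. Hence (π ∘ ρ ∘ σ)(10) = 3.

3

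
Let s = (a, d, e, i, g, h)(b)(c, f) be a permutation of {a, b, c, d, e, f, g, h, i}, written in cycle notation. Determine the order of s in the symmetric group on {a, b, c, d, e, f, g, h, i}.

The cycle type of s is (6, 2, 1).
The order of s is the least common multiple of its cycle lengths: lcm(6, 2) = 6.

6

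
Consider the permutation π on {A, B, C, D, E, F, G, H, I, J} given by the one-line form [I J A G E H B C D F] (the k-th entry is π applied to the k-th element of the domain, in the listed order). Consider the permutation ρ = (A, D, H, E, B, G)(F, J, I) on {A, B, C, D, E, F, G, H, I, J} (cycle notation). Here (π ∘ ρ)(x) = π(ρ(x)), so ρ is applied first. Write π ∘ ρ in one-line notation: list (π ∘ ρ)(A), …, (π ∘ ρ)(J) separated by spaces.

G B A C J F I E H D

For each element, apply ρ then π: A → D → G; B → G → B; C → C → A; D → H → C; E → B → J; F → J → F; G → A → I; H → E → E; I → F → H; J → I → D.
So π ∘ ρ in one-line form is G B A C J F I E H D.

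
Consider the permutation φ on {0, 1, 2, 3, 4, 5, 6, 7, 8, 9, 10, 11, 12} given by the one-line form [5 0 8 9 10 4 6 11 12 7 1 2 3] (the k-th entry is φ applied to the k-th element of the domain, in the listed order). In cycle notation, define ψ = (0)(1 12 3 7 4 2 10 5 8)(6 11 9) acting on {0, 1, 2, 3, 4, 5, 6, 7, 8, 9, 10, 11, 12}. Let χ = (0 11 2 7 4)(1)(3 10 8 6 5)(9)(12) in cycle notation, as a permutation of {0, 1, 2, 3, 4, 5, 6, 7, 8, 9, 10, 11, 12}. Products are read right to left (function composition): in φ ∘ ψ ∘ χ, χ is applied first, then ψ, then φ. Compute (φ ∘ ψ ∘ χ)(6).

Chase 6: χ(6) = 5; ψ(5) = 8; φ(8) = 12. Hence (φ ∘ ψ ∘ χ)(6) = 12.

12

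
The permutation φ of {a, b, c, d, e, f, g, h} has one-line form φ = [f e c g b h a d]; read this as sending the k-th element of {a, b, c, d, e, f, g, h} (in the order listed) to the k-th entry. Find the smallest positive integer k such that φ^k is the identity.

The disjoint-cycle form of φ has cycle lengths 5, 2, 1.
The order of φ is the least common multiple of its cycle lengths: lcm(5, 2) = 10.

10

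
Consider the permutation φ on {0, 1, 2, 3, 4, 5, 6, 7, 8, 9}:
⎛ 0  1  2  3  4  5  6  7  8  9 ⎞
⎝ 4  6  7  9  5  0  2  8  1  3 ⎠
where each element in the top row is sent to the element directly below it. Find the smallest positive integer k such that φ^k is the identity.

Decomposing into disjoint cycles gives cycle lengths 5, 3, 2.
The order is lcm(5, 3, 2) = 30.

30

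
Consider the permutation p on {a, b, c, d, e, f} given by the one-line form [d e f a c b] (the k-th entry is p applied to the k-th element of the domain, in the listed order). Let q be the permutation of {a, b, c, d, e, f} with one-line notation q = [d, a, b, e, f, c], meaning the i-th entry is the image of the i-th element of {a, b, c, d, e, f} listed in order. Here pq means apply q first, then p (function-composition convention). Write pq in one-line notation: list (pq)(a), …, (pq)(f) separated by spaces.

a d e c b f

(pq)(x) = p(q(x)). Computing each image: p(q(a)) = p(d) = a, p(q(b)) = p(a) = d, p(q(c)) = p(b) = e, p(q(d)) = p(e) = c, p(q(e)) = p(f) = b, p(q(f)) = p(c) = f.
Hence pq = [a d e c b f].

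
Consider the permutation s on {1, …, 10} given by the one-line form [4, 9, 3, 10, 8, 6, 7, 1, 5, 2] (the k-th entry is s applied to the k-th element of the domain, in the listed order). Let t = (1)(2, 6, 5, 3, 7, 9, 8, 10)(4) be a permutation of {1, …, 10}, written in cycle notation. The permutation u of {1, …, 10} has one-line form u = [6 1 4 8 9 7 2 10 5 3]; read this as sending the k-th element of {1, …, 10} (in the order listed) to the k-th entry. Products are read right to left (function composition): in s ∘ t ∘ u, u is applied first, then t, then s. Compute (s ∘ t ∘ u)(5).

1

Chase 5: u(5) = 9; t(9) = 8; s(8) = 1. Hence (s ∘ t ∘ u)(5) = 1.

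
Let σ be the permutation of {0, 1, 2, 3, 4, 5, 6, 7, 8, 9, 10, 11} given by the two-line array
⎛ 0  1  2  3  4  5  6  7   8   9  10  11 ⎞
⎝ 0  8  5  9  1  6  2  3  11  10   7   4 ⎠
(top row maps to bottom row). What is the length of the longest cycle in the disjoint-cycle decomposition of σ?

4

Decomposing into disjoint cycles gives (1, 8, 11, 4)(2, 5, 6)(3, 9, 10, 7); the longest has length 4.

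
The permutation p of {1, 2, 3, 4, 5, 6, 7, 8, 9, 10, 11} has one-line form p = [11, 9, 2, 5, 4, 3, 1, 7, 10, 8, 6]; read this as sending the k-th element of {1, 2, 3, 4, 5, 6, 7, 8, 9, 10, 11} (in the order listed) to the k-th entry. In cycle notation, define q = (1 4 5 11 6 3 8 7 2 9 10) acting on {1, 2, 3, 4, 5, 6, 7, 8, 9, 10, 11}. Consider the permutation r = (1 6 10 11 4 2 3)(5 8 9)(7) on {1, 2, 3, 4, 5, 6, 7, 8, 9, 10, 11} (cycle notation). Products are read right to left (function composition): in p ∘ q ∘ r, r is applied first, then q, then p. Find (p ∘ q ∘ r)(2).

7

Chase 2: r(2) = 3; q(3) = 8; p(8) = 7. Hence (p ∘ q ∘ r)(2) = 7.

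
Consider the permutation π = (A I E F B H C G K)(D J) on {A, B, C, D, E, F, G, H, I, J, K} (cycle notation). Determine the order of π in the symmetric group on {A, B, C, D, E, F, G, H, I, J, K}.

18

The disjoint cycles have lengths 9, 2.
The order of π is the least common multiple of its cycle lengths: lcm(9, 2) = 18.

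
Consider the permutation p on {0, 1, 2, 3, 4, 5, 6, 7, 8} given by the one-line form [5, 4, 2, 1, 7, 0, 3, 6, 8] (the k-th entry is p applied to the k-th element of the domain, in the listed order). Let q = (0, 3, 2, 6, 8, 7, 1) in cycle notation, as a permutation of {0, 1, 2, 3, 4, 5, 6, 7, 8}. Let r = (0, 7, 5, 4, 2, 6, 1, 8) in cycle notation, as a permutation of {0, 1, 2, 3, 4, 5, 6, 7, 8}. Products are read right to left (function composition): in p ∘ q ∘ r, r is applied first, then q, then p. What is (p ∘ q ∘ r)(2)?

8

Apply the permutations in order: r(2) = 6, then q(6) = 8, then p(8) = 8. So (p ∘ q ∘ r)(2) = 8.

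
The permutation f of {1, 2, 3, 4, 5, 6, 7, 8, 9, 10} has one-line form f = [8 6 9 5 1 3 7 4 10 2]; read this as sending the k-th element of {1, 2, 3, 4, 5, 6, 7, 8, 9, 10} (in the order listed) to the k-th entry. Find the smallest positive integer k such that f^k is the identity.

20

The disjoint-cycle form of f has cycle lengths 5, 4, 1.
Since disjoint cycles commute, ord(f) = lcm(5, 4) = 20.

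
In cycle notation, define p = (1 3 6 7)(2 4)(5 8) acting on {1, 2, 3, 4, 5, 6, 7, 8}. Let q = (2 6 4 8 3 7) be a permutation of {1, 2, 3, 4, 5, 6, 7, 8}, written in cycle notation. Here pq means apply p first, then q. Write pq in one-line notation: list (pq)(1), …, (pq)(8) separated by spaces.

For each element, apply p then q: 1 → 3 → 7; 2 → 4 → 8; 3 → 6 → 4; 4 → 2 → 6; 5 → 8 → 3; 6 → 7 → 2; 7 → 1 → 1; 8 → 5 → 5.
Collecting the images, pq = [7 8 4 6 3 2 1 5].

7 8 4 6 3 2 1 5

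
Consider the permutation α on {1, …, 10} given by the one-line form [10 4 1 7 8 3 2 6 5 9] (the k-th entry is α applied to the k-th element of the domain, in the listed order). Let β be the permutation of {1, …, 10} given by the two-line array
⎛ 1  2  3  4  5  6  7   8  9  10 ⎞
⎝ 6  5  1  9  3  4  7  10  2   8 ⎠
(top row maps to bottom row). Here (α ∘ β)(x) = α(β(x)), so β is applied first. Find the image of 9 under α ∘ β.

β(9) = 2, then α(2) = 4; composing gives (α ∘ β)(9) = 4.

4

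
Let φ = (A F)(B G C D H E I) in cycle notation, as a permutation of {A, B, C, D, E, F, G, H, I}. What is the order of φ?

14

The cycle type of φ is (7, 2).
The order is lcm(7, 2) = 14.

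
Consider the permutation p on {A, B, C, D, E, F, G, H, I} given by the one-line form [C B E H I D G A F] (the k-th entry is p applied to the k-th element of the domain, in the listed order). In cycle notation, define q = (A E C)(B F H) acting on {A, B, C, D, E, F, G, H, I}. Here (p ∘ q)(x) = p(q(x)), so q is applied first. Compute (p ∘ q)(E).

q(E) = C, then p(C) = E; composing gives (p ∘ q)(E) = E.

E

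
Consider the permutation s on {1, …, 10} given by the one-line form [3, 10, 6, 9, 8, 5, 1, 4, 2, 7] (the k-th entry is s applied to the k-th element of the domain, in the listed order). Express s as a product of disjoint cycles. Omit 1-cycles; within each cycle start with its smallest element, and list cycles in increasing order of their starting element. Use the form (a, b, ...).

From 1: 1 → 3 → 6 → 5 → 8 → 4 → 9 → 2 → 10 → 7 → 1, closing the cycle (1, 3, 6, 5, 8, 4, 9, 2, 10, 7).
Continuing from each remaining unvisited element yields (1, 3, 6, 5, 8, 4, 9, 2, 10, 7).

(1, 3, 6, 5, 8, 4, 9, 2, 10, 7)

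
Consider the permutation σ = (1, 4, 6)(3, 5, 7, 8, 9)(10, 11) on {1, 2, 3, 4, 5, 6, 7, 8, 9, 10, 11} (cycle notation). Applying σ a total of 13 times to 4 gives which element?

4 lies in the 3-cycle (1, 4, 6).
Powers repeat with period 3 on this cycle, and 13 mod 3 = 1, so σ^13(4) = σ^1(4).
Stepping 1 place around the cycle: 4 → 6.

6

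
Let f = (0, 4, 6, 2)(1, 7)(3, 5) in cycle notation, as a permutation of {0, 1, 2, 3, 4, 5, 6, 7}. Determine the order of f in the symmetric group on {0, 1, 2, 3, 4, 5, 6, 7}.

The cycle type of f is (4, 2, 2).
Since disjoint cycles commute, ord(f) = lcm(4, 2, 2) = 4.

4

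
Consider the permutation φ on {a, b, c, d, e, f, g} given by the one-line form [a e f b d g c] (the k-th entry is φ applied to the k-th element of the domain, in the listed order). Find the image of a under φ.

a

a is element number 1 of the domain, and entry number 1 of the one-line form is a, so φ(a) = a.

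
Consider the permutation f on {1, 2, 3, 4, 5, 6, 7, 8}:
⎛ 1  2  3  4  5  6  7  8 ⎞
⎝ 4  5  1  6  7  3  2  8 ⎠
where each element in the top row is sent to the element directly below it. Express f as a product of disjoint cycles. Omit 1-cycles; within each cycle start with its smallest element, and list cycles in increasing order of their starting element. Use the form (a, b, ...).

(1, 4, 6, 3)(2, 5, 7)

Start at 1 and follow images: 1 → 4 → 6 → 3 → 1, giving the cycle (1, 4, 6, 3).
Repeating from the next unused element and collecting all non-trivial cycles gives (1, 4, 6, 3)(2, 5, 7).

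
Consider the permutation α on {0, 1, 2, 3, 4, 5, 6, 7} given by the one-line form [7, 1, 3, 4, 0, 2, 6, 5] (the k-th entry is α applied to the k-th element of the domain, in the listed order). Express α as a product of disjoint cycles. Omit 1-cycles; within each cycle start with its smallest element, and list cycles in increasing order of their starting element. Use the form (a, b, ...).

From 0: 0 → 7 → 5 → 2 → 3 → 4 → 0, closing the cycle (0, 7, 5, 2, 3, 4).
Continuing from each remaining unvisited element yields (0, 7, 5, 2, 3, 4).

(0, 7, 5, 2, 3, 4)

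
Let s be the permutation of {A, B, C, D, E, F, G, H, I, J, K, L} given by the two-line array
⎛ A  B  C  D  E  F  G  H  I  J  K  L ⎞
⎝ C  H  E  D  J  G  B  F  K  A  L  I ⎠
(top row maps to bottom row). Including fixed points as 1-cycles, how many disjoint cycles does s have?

The cycle decomposition is (A, C, E, J)(B, H, F, G)(D)(I, K, L), which has 4 cycles (counting 1-cycles).

4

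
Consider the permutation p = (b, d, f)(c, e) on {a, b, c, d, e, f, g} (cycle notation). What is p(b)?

In the cycle (b, d, f), b is followed by d, so p(b) = d.

d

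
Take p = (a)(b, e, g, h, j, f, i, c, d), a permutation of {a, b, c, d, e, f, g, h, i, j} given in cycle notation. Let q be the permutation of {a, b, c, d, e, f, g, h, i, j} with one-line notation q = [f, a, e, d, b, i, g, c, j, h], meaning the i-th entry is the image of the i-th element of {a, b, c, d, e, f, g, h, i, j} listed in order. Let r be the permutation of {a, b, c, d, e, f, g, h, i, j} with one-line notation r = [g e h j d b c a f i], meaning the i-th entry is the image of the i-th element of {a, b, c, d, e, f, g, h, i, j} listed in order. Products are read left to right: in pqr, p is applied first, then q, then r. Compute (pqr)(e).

c

Chase e: p(e) = g; q(g) = g; r(g) = c. Hence (pqr)(e) = c.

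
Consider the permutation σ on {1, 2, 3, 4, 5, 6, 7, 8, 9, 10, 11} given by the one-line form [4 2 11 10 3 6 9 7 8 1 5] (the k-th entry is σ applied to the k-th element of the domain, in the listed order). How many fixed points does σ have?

2

The fixed points (elements with σ(x) = x) are {2, 6}, so there are 2.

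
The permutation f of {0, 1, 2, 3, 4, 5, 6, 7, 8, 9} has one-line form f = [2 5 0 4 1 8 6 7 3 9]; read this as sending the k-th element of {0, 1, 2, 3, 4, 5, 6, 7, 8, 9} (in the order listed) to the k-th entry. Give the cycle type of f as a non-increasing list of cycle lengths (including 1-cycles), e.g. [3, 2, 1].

The disjoint cycles are (0, 2)(1, 5, 8, 3, 4)(6)(7)(9), with lengths 5, 2, 1, 1, 1 in non-increasing order.

[5, 2, 1, 1, 1]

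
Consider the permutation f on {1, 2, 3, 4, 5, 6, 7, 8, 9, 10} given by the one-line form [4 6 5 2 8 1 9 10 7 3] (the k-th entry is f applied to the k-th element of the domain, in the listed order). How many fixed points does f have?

0

No element satisfies f(x) = x, so there are 0 fixed points.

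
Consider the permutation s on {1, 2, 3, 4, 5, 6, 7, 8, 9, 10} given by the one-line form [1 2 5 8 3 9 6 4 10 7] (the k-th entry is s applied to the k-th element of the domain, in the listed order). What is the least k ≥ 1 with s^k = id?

4

Writing s as disjoint cycles, the cycle lengths are 4, 2, 2, 1, 1.
The order is lcm(4, 2, 2) = 4.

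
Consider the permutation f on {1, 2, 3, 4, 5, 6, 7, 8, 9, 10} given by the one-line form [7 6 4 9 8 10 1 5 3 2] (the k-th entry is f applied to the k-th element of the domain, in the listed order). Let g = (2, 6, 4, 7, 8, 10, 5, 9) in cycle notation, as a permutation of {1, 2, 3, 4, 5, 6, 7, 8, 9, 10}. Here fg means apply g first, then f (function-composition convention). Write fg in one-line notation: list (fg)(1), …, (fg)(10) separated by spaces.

7 10 4 1 3 9 5 2 6 8

(fg)(x) = f(g(x)). Computing each image: f(g(1)) = f(1) = 7, f(g(2)) = f(6) = 10, f(g(3)) = f(3) = 4, f(g(4)) = f(7) = 1, f(g(5)) = f(9) = 3, f(g(6)) = f(4) = 9, f(g(7)) = f(8) = 5, f(g(8)) = f(10) = 2, f(g(9)) = f(2) = 6, f(g(10)) = f(5) = 8.
Hence fg = [7 10 4 1 3 9 5 2 6 8].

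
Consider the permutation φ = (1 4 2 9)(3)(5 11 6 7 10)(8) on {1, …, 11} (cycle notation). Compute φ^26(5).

11

5 lies in the 5-cycle (5 11 6 7 10).
On a 5-cycle, φ^5 is the identity, so φ^26 = φ^1 there (26 ≡ 1 mod 5).
Stepping 1 place around the cycle: 5 → 11.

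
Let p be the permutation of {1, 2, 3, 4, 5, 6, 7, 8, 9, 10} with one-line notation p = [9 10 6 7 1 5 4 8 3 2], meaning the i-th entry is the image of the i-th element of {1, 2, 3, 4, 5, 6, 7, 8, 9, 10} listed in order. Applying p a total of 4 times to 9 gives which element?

1

Tracing 9 → 3 → … returns to 9 after 5 steps, so 9 lies in a 5-cycle (1, 9, 3, 6, 5).
Stepping 4 places around the cycle: 9 → 3 → 6 → 5 → 1.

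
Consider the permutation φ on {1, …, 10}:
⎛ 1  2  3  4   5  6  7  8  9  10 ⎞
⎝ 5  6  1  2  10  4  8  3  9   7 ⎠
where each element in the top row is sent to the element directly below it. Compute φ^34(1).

8

Tracing 1 → 5 → … returns to 1 after 6 steps, so 1 lies in a 6-cycle (1 5 10 7 8 3).
Powers repeat with period 6 on this cycle, and 34 mod 6 = 4, so φ^34(1) = φ^4(1).
Stepping 4 places around the cycle: 1 → 5 → 10 → 7 → 8.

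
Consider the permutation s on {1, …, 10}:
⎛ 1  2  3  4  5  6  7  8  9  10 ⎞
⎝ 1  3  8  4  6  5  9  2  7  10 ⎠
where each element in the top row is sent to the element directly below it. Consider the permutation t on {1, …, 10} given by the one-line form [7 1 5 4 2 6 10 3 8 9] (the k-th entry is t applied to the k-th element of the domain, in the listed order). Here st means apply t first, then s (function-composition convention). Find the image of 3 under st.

6

(st)(3) = s(t(3)). t(3) = 5, then s(5) = 6. So (st)(3) = 6.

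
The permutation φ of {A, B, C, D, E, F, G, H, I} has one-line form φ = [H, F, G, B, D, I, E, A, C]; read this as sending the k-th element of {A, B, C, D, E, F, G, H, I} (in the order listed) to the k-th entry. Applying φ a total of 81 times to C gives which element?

B

Tracing C → G → … returns to C after 7 steps, so C lies in a 7-cycle (B, F, I, C, G, E, D).
Since the cycle has length 7, φ^81 acts on it the same as φ^4 (81 mod 7 = 4).
Stepping 4 places around the cycle: C → G → E → D → B.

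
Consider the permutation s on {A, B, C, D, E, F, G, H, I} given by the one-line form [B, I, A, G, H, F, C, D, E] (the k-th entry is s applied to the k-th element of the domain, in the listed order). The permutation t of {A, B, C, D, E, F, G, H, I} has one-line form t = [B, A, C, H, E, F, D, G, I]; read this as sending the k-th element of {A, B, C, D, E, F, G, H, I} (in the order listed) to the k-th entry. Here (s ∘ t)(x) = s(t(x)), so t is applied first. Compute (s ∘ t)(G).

(s ∘ t)(G) = s(t(G)). t(G) = D, then s(D) = G. So (s ∘ t)(G) = G.

G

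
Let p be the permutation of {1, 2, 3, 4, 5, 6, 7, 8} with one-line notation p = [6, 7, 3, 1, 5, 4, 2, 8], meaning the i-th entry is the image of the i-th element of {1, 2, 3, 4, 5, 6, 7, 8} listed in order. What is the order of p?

6

Decomposing into disjoint cycles gives cycle lengths 3, 2, 1, 1, 1.
The order of p is the least common multiple of its cycle lengths: lcm(3, 2) = 6.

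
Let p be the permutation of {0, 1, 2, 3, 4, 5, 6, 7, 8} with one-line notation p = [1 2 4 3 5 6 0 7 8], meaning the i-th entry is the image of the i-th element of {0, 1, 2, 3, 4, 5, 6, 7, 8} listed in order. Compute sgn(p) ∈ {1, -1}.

-1

In disjoint-cycle form the cycle lengths are 6, 1, 1, 1.
A cycle is odd iff its length is even; p has 1 even-length cycle, so sgn(p) = (−1)^1 and p is odd.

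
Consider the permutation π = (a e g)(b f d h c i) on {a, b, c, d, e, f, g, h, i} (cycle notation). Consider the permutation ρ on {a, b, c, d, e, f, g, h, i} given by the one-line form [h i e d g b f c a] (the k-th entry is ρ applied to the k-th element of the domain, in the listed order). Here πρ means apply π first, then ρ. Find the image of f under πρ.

d

First apply π: π(f) = d, then ρ(d) = d. Thus (πρ)(f) = d.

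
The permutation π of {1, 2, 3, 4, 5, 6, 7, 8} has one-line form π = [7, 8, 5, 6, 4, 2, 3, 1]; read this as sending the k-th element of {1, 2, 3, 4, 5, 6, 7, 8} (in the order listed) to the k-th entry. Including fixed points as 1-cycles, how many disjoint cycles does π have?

The cycle decomposition is (1 7 3 5 4 6 2 8), which has 1 cycle (counting 1-cycles).

1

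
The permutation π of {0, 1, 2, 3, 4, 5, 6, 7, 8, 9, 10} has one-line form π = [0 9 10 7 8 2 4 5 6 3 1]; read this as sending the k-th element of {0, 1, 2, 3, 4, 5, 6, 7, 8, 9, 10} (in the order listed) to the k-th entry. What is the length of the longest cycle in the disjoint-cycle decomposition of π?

Decomposing into disjoint cycles gives (1, 9, 3, 7, 5, 2, 10)(4, 8, 6); the longest has length 7.

7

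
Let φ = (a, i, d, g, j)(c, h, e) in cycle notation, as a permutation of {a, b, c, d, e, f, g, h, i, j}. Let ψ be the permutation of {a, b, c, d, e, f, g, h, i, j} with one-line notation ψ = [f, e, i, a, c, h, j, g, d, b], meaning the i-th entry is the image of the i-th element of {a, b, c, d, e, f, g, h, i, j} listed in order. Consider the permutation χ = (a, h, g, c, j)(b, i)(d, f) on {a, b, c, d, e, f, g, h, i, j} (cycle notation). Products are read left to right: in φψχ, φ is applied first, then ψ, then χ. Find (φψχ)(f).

Chase f: φ(f) = f; ψ(f) = h; χ(h) = g. Hence (φψχ)(f) = g.

g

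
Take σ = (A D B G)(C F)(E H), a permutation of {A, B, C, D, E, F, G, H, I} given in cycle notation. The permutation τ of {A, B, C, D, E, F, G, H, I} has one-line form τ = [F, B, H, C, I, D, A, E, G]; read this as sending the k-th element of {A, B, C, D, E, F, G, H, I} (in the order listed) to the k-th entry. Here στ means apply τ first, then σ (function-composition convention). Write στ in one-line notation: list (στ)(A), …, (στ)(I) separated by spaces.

C G E F I B D H A

(στ)(x) = σ(τ(x)). Computing each image: σ(τ(A)) = σ(F) = C, σ(τ(B)) = σ(B) = G, σ(τ(C)) = σ(H) = E, σ(τ(D)) = σ(C) = F, σ(τ(E)) = σ(I) = I, σ(τ(F)) = σ(D) = B, σ(τ(G)) = σ(A) = D, σ(τ(H)) = σ(E) = H, σ(τ(I)) = σ(G) = A.
Hence στ = [C G E F I B D H A].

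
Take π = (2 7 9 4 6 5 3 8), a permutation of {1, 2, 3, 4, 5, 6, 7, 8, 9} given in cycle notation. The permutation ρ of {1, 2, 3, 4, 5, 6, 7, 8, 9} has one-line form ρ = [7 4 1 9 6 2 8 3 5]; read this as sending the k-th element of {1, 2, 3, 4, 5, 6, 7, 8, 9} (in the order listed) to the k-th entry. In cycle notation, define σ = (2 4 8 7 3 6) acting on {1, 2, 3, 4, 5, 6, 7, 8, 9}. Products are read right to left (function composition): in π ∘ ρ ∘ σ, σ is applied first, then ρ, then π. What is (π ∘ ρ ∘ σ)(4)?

8

Chase 4: σ(4) = 8; ρ(8) = 3; π(3) = 8. Hence (π ∘ ρ ∘ σ)(4) = 8.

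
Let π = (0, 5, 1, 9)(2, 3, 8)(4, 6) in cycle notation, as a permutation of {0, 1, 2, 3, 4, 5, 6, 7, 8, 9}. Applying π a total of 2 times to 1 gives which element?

0

1 lies in the 4-cycle (0, 5, 1, 9).
Stepping 2 places around the cycle: 1 → 9 → 0.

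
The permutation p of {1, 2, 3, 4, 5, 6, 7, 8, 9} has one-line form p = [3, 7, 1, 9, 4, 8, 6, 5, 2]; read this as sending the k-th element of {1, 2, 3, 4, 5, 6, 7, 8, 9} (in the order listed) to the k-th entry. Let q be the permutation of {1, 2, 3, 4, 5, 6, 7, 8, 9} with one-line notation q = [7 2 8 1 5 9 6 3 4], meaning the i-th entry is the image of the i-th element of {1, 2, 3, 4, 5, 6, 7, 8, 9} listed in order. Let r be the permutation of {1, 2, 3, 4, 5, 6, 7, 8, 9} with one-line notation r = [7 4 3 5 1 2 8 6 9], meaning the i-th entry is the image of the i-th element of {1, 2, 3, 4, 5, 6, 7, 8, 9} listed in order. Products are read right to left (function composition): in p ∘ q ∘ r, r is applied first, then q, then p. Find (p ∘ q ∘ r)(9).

(p ∘ q ∘ r)(9) = p(q(r(9))). r(9) = 9, then q(9) = 4, then p(4) = 9, so the result is 9.

9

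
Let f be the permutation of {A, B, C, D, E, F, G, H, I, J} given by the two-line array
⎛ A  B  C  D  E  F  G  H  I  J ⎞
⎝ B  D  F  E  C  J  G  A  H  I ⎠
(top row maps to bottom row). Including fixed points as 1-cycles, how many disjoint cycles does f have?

The cycle decomposition is (A B D E C F J I H)(G), which has 2 cycles (counting 1-cycles).

2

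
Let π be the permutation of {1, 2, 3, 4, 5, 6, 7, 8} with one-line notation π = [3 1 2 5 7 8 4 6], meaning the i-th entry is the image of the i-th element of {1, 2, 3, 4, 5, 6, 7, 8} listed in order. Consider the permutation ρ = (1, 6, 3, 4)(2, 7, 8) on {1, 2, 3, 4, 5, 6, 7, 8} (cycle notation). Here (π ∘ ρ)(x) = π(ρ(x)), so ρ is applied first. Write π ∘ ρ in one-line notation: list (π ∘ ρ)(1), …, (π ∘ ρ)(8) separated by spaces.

8 4 5 3 7 2 6 1

Chase each element through ρ then π: 1 → 6 → 8; 2 → 7 → 4; 3 → 4 → 5; 4 → 1 → 3; 5 → 5 → 7; 6 → 3 → 2; 7 → 8 → 6; 8 → 2 → 1.
So π ∘ ρ in one-line form is 8 4 5 3 7 2 6 1.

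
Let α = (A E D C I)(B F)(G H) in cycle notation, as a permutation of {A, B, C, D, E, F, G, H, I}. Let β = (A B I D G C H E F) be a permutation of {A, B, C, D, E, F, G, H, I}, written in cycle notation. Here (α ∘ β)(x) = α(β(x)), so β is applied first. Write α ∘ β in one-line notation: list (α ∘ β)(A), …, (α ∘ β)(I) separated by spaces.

(α ∘ β)(x) = α(β(x)). Computing each image: α(β(A)) = α(B) = F, α(β(B)) = α(I) = A, α(β(C)) = α(H) = G, α(β(D)) = α(G) = H, α(β(E)) = α(F) = B, α(β(F)) = α(A) = E, α(β(G)) = α(C) = I, α(β(H)) = α(E) = D, α(β(I)) = α(D) = C.
Hence α ∘ β = [F A G H B E I D C].

F A G H B E I D C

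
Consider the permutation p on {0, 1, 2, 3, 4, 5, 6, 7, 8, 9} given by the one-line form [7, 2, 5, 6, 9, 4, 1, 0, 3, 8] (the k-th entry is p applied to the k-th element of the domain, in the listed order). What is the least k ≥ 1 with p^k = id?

8

The disjoint-cycle form of p has cycle lengths 8, 2.
Since disjoint cycles commute, ord(p) = lcm(8, 2) = 8.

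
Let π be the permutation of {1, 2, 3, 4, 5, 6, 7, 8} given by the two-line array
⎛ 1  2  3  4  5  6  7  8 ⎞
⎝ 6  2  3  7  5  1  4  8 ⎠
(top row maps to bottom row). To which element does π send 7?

4

The entry below 7 in the array is 4, so π(7) = 4.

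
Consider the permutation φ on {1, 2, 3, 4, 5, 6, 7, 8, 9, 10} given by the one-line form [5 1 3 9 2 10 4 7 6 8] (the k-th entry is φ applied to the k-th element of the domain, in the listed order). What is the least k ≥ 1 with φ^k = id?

6

Writing φ as disjoint cycles, the cycle lengths are 6, 3, 1.
Since disjoint cycles commute, ord(φ) = lcm(6, 3) = 6.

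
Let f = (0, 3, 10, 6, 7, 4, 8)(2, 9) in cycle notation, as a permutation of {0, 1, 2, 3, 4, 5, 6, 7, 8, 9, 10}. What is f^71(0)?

3

0 lies in the 7-cycle (0, 3, 10, 6, 7, 4, 8).
On a 7-cycle, f^7 is the identity, so f^71 = f^1 there (71 ≡ 1 mod 7).
Stepping 1 place around the cycle: 0 → 3.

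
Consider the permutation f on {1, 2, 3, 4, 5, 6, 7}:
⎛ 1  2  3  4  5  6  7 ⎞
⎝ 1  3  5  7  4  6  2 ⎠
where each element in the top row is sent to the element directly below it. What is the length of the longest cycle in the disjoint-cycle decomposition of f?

5

Decomposing into disjoint cycles gives (2 3 5 4 7); the longest has length 5.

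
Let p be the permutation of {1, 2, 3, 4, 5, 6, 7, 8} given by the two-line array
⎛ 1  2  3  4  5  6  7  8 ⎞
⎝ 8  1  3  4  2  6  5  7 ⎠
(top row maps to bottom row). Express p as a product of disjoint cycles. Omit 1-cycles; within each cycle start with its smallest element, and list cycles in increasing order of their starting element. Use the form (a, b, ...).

(1, 8, 7, 5, 2)

Start at 1 and follow images: 1 → 8 → 7 → 5 → 2 → 1, giving the cycle (1, 8, 7, 5, 2).
Continuing from each remaining unvisited element yields (1, 8, 7, 5, 2).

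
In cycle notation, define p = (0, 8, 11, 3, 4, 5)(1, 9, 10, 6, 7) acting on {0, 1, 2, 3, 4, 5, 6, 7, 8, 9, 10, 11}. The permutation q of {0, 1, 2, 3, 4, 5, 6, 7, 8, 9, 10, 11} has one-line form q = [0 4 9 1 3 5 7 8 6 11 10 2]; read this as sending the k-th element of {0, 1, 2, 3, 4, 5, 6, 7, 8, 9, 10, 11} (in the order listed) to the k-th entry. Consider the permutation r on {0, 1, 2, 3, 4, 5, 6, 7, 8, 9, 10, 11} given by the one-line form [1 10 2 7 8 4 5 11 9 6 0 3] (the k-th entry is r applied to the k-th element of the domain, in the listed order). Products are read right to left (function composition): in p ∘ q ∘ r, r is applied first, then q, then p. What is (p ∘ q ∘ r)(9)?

Apply the permutations in order: r(9) = 6, then q(6) = 7, then p(7) = 1. So (p ∘ q ∘ r)(9) = 1.

1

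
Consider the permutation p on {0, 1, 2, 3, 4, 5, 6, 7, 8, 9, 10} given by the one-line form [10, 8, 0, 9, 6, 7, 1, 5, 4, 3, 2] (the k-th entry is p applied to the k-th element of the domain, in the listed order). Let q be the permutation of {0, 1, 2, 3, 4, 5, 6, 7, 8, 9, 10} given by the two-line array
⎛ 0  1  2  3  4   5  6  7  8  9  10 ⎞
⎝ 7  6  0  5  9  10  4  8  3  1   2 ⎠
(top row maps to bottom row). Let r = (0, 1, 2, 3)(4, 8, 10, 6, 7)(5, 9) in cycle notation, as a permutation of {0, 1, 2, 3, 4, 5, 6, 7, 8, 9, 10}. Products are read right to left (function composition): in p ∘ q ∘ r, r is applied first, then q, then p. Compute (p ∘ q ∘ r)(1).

Chase 1: r(1) = 2; q(2) = 0; p(0) = 10. Hence (p ∘ q ∘ r)(1) = 10.

10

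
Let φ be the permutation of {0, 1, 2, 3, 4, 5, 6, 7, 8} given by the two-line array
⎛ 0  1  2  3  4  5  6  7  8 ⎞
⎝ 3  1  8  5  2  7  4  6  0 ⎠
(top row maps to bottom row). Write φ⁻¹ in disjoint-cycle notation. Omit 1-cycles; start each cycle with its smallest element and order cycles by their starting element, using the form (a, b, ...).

(0, 8, 2, 4, 6, 7, 5, 3)

First write φ in disjoint cycles: (0, 3, 5, 7, 6, 4, 2, 8).
The inverse reverses every cycle; in canonical form, φ⁻¹ = (0, 8, 2, 4, 6, 7, 5, 3).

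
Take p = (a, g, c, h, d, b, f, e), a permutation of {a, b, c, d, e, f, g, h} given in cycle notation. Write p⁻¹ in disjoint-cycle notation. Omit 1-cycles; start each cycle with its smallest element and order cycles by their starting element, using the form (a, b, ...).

If p sends a → b within a cycle, p⁻¹ sends b → a; equivalently, reverse each cycle.
After reversing and putting each cycle's least element first, p⁻¹ = (a, e, f, b, d, h, c, g).

(a, e, f, b, d, h, c, g)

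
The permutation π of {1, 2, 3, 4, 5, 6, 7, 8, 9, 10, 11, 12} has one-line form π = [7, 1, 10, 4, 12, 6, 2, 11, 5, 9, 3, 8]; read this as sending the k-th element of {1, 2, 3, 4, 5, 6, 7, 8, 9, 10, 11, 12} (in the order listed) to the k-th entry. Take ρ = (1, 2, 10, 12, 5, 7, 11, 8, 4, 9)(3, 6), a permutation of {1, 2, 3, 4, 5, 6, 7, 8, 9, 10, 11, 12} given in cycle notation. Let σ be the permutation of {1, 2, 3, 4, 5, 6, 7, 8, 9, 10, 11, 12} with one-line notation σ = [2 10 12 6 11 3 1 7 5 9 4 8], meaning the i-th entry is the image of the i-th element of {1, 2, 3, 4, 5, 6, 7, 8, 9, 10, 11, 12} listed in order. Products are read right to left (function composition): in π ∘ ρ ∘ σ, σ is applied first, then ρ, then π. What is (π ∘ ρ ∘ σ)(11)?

Chase 11: σ(11) = 4; ρ(4) = 9; π(9) = 5. Hence (π ∘ ρ ∘ σ)(11) = 5.

5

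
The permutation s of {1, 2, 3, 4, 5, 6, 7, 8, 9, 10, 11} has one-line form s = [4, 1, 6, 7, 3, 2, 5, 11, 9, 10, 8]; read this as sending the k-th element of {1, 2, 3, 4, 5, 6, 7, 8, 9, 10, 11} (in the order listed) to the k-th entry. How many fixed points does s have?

2

The fixed points (elements with s(x) = x) are {9, 10}, so there are 2.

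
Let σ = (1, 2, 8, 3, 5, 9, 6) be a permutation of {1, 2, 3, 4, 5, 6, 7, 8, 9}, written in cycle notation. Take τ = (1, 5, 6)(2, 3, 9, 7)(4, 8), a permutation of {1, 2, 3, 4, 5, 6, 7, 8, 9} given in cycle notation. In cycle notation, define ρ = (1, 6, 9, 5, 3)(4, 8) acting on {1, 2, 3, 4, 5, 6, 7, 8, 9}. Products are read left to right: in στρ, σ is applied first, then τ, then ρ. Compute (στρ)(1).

Apply the permutations in order: σ(1) = 2, then τ(2) = 3, then ρ(3) = 1. So (στρ)(1) = 1.

1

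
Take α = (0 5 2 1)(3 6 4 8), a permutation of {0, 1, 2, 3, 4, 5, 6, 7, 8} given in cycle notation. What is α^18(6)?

6 lies in the 4-cycle (3 6 4 8).
On a 4-cycle, α^4 is the identity, so α^18 = α^2 there (18 ≡ 2 mod 4).
Stepping 2 places around the cycle: 6 → 4 → 8.

8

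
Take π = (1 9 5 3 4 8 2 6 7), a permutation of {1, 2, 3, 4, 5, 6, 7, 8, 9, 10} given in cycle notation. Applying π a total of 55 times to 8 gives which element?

8 lies in the 9-cycle (1 9 5 3 4 8 2 6 7).
On a 9-cycle, π^9 is the identity, so π^55 = π^1 there (55 ≡ 1 mod 9).
Stepping 1 place around the cycle: 8 → 2.

2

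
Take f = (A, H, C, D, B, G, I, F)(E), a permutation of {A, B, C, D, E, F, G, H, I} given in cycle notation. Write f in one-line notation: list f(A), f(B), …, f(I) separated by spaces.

Reading each image from the cycles: A↦H, B↦G, C↦D, D↦B, E↦E, F↦A, G↦I, H↦C, I↦F.
Listing these in domain order gives H G D B E A I C F.

H G D B E A I C F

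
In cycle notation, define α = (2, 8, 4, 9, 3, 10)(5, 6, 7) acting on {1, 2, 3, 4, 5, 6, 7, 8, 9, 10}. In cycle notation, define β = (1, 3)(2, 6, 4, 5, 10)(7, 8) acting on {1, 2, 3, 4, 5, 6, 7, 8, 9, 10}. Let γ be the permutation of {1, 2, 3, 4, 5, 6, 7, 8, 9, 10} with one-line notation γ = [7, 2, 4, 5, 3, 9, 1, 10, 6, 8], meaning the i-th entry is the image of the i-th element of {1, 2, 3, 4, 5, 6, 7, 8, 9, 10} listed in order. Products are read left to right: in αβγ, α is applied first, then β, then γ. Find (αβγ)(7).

8

Chase 7: α(7) = 5; β(5) = 10; γ(10) = 8. Hence (αβγ)(7) = 8.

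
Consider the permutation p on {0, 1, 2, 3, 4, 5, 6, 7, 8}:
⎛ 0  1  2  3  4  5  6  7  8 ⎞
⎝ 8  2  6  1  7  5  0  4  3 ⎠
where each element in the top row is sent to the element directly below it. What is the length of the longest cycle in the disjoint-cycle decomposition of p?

Decomposing into disjoint cycles gives (0, 8, 3, 1, 2, 6)(4, 7); the longest has length 6.

6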